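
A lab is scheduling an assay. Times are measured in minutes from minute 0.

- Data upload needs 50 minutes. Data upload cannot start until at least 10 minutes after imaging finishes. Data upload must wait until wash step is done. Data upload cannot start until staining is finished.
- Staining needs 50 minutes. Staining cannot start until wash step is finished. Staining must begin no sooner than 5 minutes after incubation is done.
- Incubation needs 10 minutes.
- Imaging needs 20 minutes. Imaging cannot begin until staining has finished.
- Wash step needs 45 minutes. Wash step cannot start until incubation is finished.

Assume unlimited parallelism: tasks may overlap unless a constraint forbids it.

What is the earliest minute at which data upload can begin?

135

Incubation has no prerequisites, so it starts at minute 0 and finishes at minute 10.
Wash step cannot begin until incubation (finishes minute 10). It runs from minute 10 to 10 + 45 = minute 55.
Staining needs all of wash step (finishes minute 55); incubation (finishes minute 10, plus 5-minute gap → minute 15). That puts its earliest start at minute 55; it finishes at 55 + 50 = minute 105.
Imaging waits on staining (finishes minute 105), so it starts at minute 105 and finishes at 105 + 20 = minute 125.
Data upload waits on imaging (finishes minute 125, plus 10-minute gap → minute 135); wash step (finishes minute 55); staining (finishes minute 105). The latest of these is minute 135, which is the earliest data upload can start.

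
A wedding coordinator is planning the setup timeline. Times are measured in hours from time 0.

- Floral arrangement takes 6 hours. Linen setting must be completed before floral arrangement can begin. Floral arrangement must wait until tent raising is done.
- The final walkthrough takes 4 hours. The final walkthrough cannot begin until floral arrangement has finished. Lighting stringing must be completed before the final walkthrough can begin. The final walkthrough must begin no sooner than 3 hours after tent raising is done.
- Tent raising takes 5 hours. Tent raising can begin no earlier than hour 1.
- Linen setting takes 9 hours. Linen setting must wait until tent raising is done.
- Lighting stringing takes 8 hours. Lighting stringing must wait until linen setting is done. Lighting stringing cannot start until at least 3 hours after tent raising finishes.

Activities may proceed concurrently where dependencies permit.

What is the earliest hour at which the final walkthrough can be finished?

After its own release at hour 1, tent raising can start at hour 1 and finishes at hour 6.
Linen setting waits on tent raising (finishes hour 6), so it starts at hour 6 and finishes at 6 + 9 = hour 15.
Lighting stringing has to wait for linen setting (finishes hour 15); tent raising (finishes hour 6, plus 3-hour gap → hour 9). The latest of these is hour 15, so lighting stringing runs hour 15 to 15 + 8 = hour 23.
Floral arrangement has to wait for linen setting (finishes hour 15); tent raising (finishes hour 6). The latest of these is hour 15, so floral arrangement runs hour 15 to 15 + 6 = hour 21.
The final walkthrough cannot start until floral arrangement (finishes hour 21); lighting stringing (finishes hour 23); tent raising (finishes hour 6, plus 3-hour gap → hour 9). The controlling bound is hour 23, so the final walkthrough finishes at 23 + 4 = hour 27.

27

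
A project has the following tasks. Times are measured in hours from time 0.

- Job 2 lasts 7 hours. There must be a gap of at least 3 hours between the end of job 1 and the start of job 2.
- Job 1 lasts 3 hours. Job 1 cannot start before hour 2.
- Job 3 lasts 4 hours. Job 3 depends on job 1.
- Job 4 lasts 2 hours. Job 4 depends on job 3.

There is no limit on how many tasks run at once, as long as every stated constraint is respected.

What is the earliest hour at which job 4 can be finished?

After its own release at hour 2, job 1 can start at hour 2 and finishes at hour 5.
Job 3 waits on job 1 (finishes hour 5), so it starts at hour 5 and finishes at 5 + 4 = hour 9.
After job 3 (finishes hour 9), job 4 can start at hour 9 and finishes at hour 11.

11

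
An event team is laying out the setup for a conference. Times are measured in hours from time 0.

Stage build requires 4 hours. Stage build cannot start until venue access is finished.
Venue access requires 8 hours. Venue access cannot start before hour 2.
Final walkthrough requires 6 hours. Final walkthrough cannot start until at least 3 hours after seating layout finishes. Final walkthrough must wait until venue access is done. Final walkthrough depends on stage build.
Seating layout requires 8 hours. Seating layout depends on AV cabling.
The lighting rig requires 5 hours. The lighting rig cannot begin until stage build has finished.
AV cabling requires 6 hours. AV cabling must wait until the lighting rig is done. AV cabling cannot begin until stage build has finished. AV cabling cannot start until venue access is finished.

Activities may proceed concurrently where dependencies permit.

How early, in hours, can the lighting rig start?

14

Venue access waits on its own release at hour 2, so it starts at hour 2 and finishes at 2 + 8 = hour 10.
After venue access (finishes hour 10), stage build can start at hour 10 and finishes at hour 14.
The lighting rig waits on stage build (finishes hour 14), so the earliest it can start is hour 14.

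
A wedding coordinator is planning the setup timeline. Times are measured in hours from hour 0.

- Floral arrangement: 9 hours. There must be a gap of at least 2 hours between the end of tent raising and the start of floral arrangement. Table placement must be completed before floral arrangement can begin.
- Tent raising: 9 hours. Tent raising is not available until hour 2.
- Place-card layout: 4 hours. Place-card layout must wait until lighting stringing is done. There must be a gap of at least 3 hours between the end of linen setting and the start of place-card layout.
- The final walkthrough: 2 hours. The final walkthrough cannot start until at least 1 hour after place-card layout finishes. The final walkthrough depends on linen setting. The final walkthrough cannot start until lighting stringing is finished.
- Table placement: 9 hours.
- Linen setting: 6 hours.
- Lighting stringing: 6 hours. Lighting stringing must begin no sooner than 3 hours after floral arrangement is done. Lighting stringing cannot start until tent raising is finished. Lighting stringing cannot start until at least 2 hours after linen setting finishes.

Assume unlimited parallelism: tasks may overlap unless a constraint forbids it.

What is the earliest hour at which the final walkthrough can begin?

36

Linen setting has no prerequisites, so it starts at hour 0 and finishes at hour 6.
Table placement has no prerequisites, so it starts at hour 0 and finishes at hour 9.
Tent raising waits on its own release at hour 2, so it starts at hour 2 and finishes at 2 + 9 = hour 11.
For floral arrangement: tent raising (finishes hour 11, plus 2-hour gap → hour 13); table placement (finishes hour 9). Taking the maximum gives a start of hour 13, and it finishes at 13 + 9 = hour 22.
Lighting stringing cannot start until floral arrangement (finishes hour 22, plus 3-hour gap → hour 25); tent raising (finishes hour 11); linen setting (finishes hour 6, plus 2-hour gap → hour 8). The controlling bound is hour 25, so lighting stringing finishes at 25 + 6 = hour 31.
For place-card layout: lighting stringing (finishes hour 31); linen setting (finishes hour 6, plus 3-hour gap → hour 9). Taking the maximum gives a start of hour 31, and it finishes at 31 + 4 = hour 35.
The final walkthrough waits on place-card layout (finishes hour 35, plus 1-hour gap → hour 36); linen setting (finishes hour 6); lighting stringing (finishes hour 31). The latest of these is hour 36, which is the earliest the final walkthrough can start.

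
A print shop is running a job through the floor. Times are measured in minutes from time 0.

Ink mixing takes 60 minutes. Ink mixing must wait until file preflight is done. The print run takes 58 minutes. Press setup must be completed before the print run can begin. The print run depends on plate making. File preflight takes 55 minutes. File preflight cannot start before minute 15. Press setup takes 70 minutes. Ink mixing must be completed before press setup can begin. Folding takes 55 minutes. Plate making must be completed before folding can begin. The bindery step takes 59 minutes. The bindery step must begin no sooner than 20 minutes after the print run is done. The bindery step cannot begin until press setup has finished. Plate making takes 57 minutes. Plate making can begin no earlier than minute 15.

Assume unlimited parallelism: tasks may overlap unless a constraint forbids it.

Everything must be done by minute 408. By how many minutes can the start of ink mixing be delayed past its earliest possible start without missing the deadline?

71

After its own release at minute 15, file preflight can start at minute 15 and finishes at minute 70.
Ink mixing waits on file preflight (finishes minute 70), so it starts at minute 70 and finishes at 70 + 60 = minute 130.

Working backward from the deadline:
The bindery step has no dependents, so it just needs to finish by minute 408. Starting by 408 − 59 = minute 349 achieves that.
The print run feeds into the bindery step (must start by minute 349, minus 20-minute gap → minute 329); so the print run must finish by minute 329 and therefore start by minute 271.
Press setup must finish in time for the print run (must start by minute 271); the bindery step (must start by minute 349). The tightest is minute 271, so press setup must start by 271 − 70 = minute 201.
Ink mixing feeds into press setup (must start by minute 201); so ink mixing must finish by minute 201 and therefore start by minute 141.
So ink mixing can start as early as minute 70 and as late as minute 141, giving 141 − 70 = 71 minutes of slack.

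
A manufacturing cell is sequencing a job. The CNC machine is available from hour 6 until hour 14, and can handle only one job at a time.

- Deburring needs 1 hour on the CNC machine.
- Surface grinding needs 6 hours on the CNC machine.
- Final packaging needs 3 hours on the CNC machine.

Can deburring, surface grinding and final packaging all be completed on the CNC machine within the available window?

The CNC machine window is 14 − 6 = 8 hours.
Running back to back, the jobs need 1 + 6 + 3 = 10 hours on the CNC machine.
Since 10 > 8, they cannot all fit.

No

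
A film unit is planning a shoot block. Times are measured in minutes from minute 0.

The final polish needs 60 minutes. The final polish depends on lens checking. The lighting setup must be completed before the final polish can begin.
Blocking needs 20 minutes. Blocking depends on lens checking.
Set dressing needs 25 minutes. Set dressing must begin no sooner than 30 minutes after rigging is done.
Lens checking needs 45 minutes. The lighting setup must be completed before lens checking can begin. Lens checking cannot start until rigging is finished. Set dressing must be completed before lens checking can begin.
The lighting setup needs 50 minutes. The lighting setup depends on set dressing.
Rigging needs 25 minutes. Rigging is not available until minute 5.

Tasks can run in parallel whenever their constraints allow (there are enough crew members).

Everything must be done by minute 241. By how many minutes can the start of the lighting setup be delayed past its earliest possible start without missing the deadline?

After its own release at minute 5, rigging can start at minute 5 and finishes at minute 30.
After rigging (finishes minute 30, plus 30-minute gap → minute 60), set dressing can start at minute 60 and finishes at minute 85.
The lighting setup cannot begin until set dressing (finishes minute 85). It runs from minute 85 to 85 + 50 = minute 135.

Working backward from the deadline:
Blocking must finish by minute 241; it takes 20 minutes, so it must start by 241 − 20 = minute 221.
Nothing follows the final polish; the deadline of minute 241 is its only limit. It must start by 241 − 60 = minute 181.
Lens checking must finish in time for blocking (must start by minute 221); the final polish (must start by minute 181). The tightest is minute 181, so lens checking must start by 181 − 45 = minute 136.
The lighting setup has several dependents: lens checking (must start by minute 136); the final polish (must start by minute 181). The earliest of those limits is minute 136, so the lighting setup must start by 136 − 50 = minute 86.
So the lighting setup can start as early as minute 85 and as late as minute 86, giving 86 − 85 = 1 minute of slack.

1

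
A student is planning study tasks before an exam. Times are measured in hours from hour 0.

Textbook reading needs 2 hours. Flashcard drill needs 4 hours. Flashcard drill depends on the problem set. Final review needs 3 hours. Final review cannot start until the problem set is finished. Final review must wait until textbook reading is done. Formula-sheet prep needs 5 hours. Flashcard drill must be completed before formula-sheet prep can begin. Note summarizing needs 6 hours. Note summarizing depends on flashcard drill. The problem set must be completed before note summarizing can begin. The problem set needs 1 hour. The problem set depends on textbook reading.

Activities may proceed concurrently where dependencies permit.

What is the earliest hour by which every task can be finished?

13

Textbook reading has no prerequisites, so it starts at hour 0 and finishes at hour 2.
The problem set waits on textbook reading (finishes hour 2), so it starts at hour 2 and finishes at 2 + 1 = hour 3.
Final review has to wait for the problem set (finishes hour 3); textbook reading (finishes hour 2). The latest of these is hour 3, so final review runs hour 3 to 3 + 3 = hour 6.
Flashcard drill waits on the problem set (finishes hour 3), so it starts at hour 3 and finishes at 3 + 4 = hour 7.
Formula-sheet prep cannot begin until flashcard drill (finishes hour 7). It runs from hour 7 to 7 + 5 = hour 12.
Note summarizing needs all of flashcard drill (finishes hour 7); the problem set (finishes hour 3). That puts its earliest start at hour 7; it finishes at 7 + 6 = hour 13.
All tasks are finished once the last one completes. Finish times: Textbook reading at 2, The problem set at 3, Flashcard drill at 7, Note summarizing at 13, Formula-sheet prep at 12, Final review at 6. The latest is hour 13.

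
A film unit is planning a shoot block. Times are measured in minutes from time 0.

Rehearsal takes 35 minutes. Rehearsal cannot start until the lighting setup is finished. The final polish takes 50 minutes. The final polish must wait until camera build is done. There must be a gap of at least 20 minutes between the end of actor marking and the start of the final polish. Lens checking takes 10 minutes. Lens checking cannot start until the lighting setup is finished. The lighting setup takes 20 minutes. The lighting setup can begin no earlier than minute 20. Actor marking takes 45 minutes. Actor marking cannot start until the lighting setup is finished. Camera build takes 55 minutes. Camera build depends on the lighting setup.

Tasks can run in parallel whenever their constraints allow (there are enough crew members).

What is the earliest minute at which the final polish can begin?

105

After its own release at minute 20, the lighting setup can start at minute 20 and finishes at minute 40.
Actor marking waits on the lighting setup (finishes minute 40), so it starts at minute 40 and finishes at 40 + 45 = minute 85.
After the lighting setup (finishes minute 40), camera build can start at minute 40 and finishes at minute 95.
The final polish waits on camera build (finishes minute 95); actor marking (finishes minute 85, plus 20-minute gap → minute 105). The latest of these is minute 105, which is the earliest the final polish can start.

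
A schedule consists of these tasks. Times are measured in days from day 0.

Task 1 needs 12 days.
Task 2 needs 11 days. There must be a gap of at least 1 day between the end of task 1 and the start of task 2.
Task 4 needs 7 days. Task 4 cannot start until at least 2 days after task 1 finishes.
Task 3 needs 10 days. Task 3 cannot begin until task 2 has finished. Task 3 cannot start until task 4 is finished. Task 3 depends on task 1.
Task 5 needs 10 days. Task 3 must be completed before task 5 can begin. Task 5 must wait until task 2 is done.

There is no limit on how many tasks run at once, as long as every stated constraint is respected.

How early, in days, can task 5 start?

34

Nothing blocks task 1, so it runs from day 0 to day 12.
Task 4 waits on task 1 (finishes day 12, plus 2-day gap → day 14), so it starts at day 14 and finishes at 14 + 7 = day 21.
Task 2 waits on task 1 (finishes day 12, plus 1-day gap → day 13), so it starts at day 13 and finishes at 13 + 11 = day 24.
Task 3 has to wait for task 2 (finishes day 24); task 4 (finishes day 21); task 1 (finishes day 12). The latest of these is day 24, so task 3 runs day 24 to 24 + 10 = day 34.
Task 5 waits on task 3 (finishes day 34); task 2 (finishes day 24). The latest of these is day 34, which is the earliest task 5 can start.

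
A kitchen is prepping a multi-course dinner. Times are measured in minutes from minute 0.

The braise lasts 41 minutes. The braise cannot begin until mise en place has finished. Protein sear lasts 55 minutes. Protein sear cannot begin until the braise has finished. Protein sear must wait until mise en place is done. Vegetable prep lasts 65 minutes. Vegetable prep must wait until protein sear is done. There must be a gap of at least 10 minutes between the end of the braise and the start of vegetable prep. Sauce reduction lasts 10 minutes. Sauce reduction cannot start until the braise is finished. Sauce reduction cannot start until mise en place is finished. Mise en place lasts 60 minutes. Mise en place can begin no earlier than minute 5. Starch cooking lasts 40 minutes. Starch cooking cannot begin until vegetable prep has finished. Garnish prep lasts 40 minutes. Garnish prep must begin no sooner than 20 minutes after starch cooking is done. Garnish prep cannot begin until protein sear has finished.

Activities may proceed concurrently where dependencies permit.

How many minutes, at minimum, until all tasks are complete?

Mise en place waits on its own release at minute 5, so it starts at minute 5 and finishes at 5 + 60 = minute 65.
The braise waits on mise en place (finishes minute 65), so it starts at minute 65 and finishes at 65 + 41 = minute 106.
Sauce reduction cannot start until the braise (finishes minute 106); mise en place (finishes minute 65). The controlling bound is minute 106, so sauce reduction finishes at 106 + 10 = minute 116.
Protein sear has to wait for the braise (finishes minute 106); mise en place (finishes minute 65). The latest of these is minute 106, so protein sear runs minute 106 to 106 + 55 = minute 161.
For vegetable prep: protein sear (finishes minute 161); the braise (finishes minute 106, plus 10-minute gap → minute 116). Taking the maximum gives a start of minute 161, and it finishes at 161 + 65 = minute 226.
Starch cooking waits on vegetable prep (finishes minute 226), so it starts at minute 226 and finishes at 226 + 40 = minute 266.
Garnish prep cannot start until starch cooking (finishes minute 266, plus 20-minute gap → minute 286); protein sear (finishes minute 161). The controlling bound is minute 286, so garnish prep finishes at 286 + 40 = minute 326.
All tasks are finished once the last one completes. Finish times: Mise en place at 65, The braise at 106, Protein sear at 161, Vegetable prep at 226, Sauce reduction at 116, Starch cooking at 266, Garnish prep at 326. The latest is minute 326.

326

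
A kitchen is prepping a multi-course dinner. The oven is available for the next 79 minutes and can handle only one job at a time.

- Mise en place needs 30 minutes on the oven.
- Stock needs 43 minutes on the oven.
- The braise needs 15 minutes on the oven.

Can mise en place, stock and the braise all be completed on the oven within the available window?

Running back to back, the jobs need 30 + 43 + 15 = 88 minutes on the oven.
Since 88 > 79, they cannot all fit.

No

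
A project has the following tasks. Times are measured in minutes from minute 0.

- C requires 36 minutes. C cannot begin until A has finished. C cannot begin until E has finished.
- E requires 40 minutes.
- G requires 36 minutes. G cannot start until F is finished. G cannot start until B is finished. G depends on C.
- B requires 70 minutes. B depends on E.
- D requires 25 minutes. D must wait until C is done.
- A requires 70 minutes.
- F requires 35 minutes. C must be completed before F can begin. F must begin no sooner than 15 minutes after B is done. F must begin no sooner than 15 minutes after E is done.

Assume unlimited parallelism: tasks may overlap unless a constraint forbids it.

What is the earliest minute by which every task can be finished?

196

E can start immediately at minute 0; it finishes at minute 40.
After E (finishes minute 40), B can start at minute 40 and finishes at minute 110.
A can start immediately at minute 0; it finishes at minute 70.
C has to wait for A (finishes minute 70); E (finishes minute 40). The latest of these is minute 70, so C runs minute 70 to 70 + 36 = minute 106.
F has to wait for C (finishes minute 106); B (finishes minute 110, plus 15-minute gap → minute 125); E (finishes minute 40, plus 15-minute gap → minute 55). The latest of these is minute 125, so F runs minute 125 to 125 + 35 = minute 160.
G cannot start until F (finishes minute 160); B (finishes minute 110); C (finishes minute 106). The controlling bound is minute 160, so G finishes at 160 + 36 = minute 196.
After C (finishes minute 106), D can start at minute 106 and finishes at minute 131.
All tasks are finished once the last one completes. Finish times: A at 70, B at 110, C at 106, D at 131, E at 40, F at 160, G at 196. The latest is minute 196.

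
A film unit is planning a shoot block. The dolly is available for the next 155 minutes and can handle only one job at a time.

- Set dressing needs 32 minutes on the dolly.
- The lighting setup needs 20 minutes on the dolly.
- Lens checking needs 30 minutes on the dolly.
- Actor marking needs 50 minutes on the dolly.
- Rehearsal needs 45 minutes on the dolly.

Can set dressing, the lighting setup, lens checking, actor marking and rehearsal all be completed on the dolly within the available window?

No

Running back to back, the jobs need 32 + 20 + 30 + 50 + 45 = 177 minutes on the dolly.
Since 177 > 155, they cannot all fit.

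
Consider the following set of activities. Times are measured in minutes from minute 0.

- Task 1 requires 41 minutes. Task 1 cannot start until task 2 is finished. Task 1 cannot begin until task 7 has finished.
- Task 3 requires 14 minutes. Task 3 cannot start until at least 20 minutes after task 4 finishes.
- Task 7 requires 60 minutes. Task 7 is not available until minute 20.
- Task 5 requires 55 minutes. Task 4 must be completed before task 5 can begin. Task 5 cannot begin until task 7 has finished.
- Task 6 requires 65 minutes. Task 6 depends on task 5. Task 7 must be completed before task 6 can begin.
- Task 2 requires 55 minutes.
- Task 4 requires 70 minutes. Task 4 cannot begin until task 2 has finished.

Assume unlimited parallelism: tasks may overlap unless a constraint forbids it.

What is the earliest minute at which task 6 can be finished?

245

After its own release at minute 20, task 7 can start at minute 20 and finishes at minute 80.
Task 2 can start immediately at minute 0; it finishes at minute 55.
Task 4 waits on task 2 (finishes minute 55), so it starts at minute 55 and finishes at 55 + 70 = minute 125.
For task 5: task 4 (finishes minute 125); task 7 (finishes minute 80). Taking the maximum gives a start of minute 125, and it finishes at 125 + 55 = minute 180.
Task 6 needs all of task 5 (finishes minute 180); task 7 (finishes minute 80). That puts its earliest start at minute 180; it finishes at 180 + 65 = minute 245.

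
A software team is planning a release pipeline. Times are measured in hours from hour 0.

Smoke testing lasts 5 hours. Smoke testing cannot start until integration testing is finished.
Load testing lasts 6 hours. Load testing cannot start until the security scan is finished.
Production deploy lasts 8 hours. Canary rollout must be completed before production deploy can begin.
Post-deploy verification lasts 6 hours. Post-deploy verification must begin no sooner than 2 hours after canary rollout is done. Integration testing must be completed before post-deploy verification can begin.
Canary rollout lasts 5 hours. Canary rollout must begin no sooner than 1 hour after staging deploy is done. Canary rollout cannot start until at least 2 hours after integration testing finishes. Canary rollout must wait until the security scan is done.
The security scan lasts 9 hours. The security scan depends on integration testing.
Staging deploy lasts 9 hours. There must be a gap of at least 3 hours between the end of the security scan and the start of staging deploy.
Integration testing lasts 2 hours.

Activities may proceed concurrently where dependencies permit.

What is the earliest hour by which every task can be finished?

Nothing blocks integration testing, so it runs from hour 0 to hour 2.
After integration testing (finishes hour 2), smoke testing can start at hour 2 and finishes at hour 7.
After integration testing (finishes hour 2), the security scan can start at hour 2 and finishes at hour 11.
Load testing waits on the security scan (finishes hour 11), so it starts at hour 11 and finishes at 11 + 6 = hour 17.
After the security scan (finishes hour 11, plus 3-hour gap → hour 14), staging deploy can start at hour 14 and finishes at hour 23.
Canary rollout has to wait for staging deploy (finishes hour 23, plus 1-hour gap → hour 24); integration testing (finishes hour 2, plus 2-hour gap → hour 4); the security scan (finishes hour 11). The latest of these is hour 24, so canary rollout runs hour 24 to 24 + 5 = hour 29.
Post-deploy verification has to wait for canary rollout (finishes hour 29, plus 2-hour gap → hour 31); integration testing (finishes hour 2). The latest of these is hour 31, so post-deploy verification runs hour 31 to 31 + 6 = hour 37.
After canary rollout (finishes hour 29), production deploy can start at hour 29 and finishes at hour 37.
All tasks are finished once the last one completes. Finish times: Integration testing at 2, The security scan at 11, Staging deploy at 23, Smoke testing at 7, Canary rollout at 29, Load testing at 17, Production deploy at 37, Post-deploy verification at 37. The latest is hour 37.

37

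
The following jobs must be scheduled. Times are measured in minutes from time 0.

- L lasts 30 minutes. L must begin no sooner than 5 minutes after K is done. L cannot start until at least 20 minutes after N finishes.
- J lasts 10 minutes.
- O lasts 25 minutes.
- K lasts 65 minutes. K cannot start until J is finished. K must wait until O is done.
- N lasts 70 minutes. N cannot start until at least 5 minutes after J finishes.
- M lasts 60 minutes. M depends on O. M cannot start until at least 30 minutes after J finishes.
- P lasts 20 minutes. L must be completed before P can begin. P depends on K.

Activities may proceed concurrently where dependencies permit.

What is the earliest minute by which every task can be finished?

O has no prerequisites, so it starts at minute 0 and finishes at minute 25.
J has no prerequisites, so it starts at minute 0 and finishes at minute 10.
After J (finishes minute 10, plus 5-minute gap → minute 15), N can start at minute 15 and finishes at minute 85.
For M: O (finishes minute 25); J (finishes minute 10, plus 30-minute gap → minute 40). Taking the maximum gives a start of minute 40, and it finishes at 40 + 60 = minute 100.
K needs all of J (finishes minute 10); O (finishes minute 25). That puts its earliest start at minute 25; it finishes at 25 + 65 = minute 90.
L has to wait for K (finishes minute 90, plus 5-minute gap → minute 95); N (finishes minute 85, plus 20-minute gap → minute 105). The latest of these is minute 105, so L runs minute 105 to 105 + 30 = minute 135.
For P: L (finishes minute 135); K (finishes minute 90). Taking the maximum gives a start of minute 135, and it finishes at 135 + 20 = minute 155.
All tasks are finished once the last one completes. Finish times: J at 10, K at 90, L at 135, M at 100, N at 85, O at 25, P at 155. The latest is minute 155.

155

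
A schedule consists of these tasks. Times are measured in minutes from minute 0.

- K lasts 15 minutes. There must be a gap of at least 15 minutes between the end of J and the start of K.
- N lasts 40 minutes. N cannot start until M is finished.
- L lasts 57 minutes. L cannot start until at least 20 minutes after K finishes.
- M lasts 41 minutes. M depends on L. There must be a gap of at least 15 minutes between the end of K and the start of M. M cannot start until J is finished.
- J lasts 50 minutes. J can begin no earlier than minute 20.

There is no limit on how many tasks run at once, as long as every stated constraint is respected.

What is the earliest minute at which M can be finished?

218

J cannot begin until its own release at minute 20. It runs from minute 20 to 20 + 50 = minute 70.
After J (finishes minute 70, plus 15-minute gap → minute 85), K can start at minute 85 and finishes at minute 100.
L waits on K (finishes minute 100, plus 20-minute gap → minute 120), so it starts at minute 120 and finishes at 120 + 57 = minute 177.
M needs all of L (finishes minute 177); K (finishes minute 100, plus 15-minute gap → minute 115); J (finishes minute 70). That puts its earliest start at minute 177; it finishes at 177 + 41 = minute 218.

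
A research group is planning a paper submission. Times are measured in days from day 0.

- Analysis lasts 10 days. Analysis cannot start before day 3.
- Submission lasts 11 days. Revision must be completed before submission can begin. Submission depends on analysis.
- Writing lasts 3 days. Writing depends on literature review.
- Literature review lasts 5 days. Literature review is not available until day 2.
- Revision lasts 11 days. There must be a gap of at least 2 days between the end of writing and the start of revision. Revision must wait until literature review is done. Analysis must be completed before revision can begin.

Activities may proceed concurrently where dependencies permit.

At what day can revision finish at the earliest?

After its own release at day 3, analysis can start at day 3 and finishes at day 13.
Literature review waits on its own release at day 2, so it starts at day 2 and finishes at 2 + 5 = day 7.
After literature review (finishes day 7), writing can start at day 7 and finishes at day 10.
Revision cannot start until writing (finishes day 10, plus 2-day gap → day 12); literature review (finishes day 7); analysis (finishes day 13). The controlling bound is day 13, so revision finishes at 13 + 11 = day 24.

24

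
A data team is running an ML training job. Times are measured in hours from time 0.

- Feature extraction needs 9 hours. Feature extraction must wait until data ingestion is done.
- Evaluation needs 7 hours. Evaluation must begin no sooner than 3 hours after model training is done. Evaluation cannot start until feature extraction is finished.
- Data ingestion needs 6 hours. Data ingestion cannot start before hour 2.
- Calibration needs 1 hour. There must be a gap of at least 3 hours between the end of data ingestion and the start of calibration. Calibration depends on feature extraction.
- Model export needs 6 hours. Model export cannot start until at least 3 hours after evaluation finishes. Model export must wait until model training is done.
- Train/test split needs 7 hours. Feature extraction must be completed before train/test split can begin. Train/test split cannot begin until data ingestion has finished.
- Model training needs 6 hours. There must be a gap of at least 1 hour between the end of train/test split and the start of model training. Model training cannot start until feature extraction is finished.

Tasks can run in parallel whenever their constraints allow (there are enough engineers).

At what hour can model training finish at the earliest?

After its own release at hour 2, data ingestion can start at hour 2 and finishes at hour 8.
After data ingestion (finishes hour 8), feature extraction can start at hour 8 and finishes at hour 17.
Train/test split has to wait for feature extraction (finishes hour 17); data ingestion (finishes hour 8). The latest of these is hour 17, so train/test split runs hour 17 to 17 + 7 = hour 24.
Model training needs all of train/test split (finishes hour 24, plus 1-hour gap → hour 25); feature extraction (finishes hour 17). That puts its earliest start at hour 25; it finishes at 25 + 6 = hour 31.

31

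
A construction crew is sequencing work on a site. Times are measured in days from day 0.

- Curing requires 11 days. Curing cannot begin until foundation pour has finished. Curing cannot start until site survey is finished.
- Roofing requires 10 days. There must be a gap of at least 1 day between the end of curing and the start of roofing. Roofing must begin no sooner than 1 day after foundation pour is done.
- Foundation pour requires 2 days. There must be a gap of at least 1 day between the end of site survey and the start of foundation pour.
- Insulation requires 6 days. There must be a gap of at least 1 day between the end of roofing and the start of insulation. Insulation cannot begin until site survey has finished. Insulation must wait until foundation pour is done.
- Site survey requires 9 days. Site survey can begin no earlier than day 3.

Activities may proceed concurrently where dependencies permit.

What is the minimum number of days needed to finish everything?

Site survey waits on its own release at day 3, so it starts at day 3 and finishes at 3 + 9 = day 12.
After site survey (finishes day 12, plus 1-day gap → day 13), foundation pour can start at day 13 and finishes at day 15.
For curing: foundation pour (finishes day 15); site survey (finishes day 12). Taking the maximum gives a start of day 15, and it finishes at 15 + 11 = day 26.
Roofing cannot start until curing (finishes day 26, plus 1-day gap → day 27); foundation pour (finishes day 15, plus 1-day gap → day 16). The controlling bound is day 27, so roofing finishes at 27 + 10 = day 37.
Insulation needs all of roofing (finishes day 37, plus 1-day gap → day 38); site survey (finishes day 12); foundation pour (finishes day 15). That puts its earliest start at day 38; it finishes at 38 + 6 = day 44.
All tasks are finished once the last one completes. Finish times: Site survey at 12, Foundation pour at 15, Curing at 26, Roofing at 37, Insulation at 44. The latest is day 44.

44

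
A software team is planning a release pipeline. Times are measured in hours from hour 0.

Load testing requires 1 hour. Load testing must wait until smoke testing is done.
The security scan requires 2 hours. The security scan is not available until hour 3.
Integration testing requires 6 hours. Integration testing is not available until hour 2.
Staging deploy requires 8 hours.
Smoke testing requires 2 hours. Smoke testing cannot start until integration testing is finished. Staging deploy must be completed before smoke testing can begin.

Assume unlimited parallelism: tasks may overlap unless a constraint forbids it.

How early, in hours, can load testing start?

10

Nothing blocks staging deploy, so it runs from hour 0 to hour 8.
Integration testing waits on its own release at hour 2, so it starts at hour 2 and finishes at 2 + 6 = hour 8.
Smoke testing has to wait for integration testing (finishes hour 8); staging deploy (finishes hour 8). The latest of these is hour 8, so smoke testing runs hour 8 to 8 + 2 = hour 10.
Load testing waits on smoke testing (finishes hour 10), so the earliest it can start is hour 10.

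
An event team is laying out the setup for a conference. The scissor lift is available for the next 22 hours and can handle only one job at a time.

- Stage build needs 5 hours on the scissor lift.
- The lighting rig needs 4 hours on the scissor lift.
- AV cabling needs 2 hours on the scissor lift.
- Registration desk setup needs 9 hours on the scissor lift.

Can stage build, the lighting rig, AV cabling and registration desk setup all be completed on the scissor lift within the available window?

Yes

Running back to back, the jobs need 5 + 4 + 2 + 9 = 20 hours on the scissor lift.
Since 20 ≤ 22, they fit within the window.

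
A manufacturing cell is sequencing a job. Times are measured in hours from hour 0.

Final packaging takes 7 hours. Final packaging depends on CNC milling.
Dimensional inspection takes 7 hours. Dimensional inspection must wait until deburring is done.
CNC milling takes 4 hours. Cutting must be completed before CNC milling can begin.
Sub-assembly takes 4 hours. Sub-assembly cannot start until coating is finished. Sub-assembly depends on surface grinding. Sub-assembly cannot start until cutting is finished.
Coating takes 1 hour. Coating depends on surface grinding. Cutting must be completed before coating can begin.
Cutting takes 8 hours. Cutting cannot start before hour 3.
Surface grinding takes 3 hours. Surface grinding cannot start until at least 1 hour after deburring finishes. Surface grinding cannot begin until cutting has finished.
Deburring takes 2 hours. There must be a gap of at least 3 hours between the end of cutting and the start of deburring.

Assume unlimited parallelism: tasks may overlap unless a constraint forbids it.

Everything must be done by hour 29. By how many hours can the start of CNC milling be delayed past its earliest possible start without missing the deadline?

7

Cutting waits on its own release at hour 3, so it starts at hour 3 and finishes at 3 + 8 = hour 11.
After cutting (finishes hour 11), CNC milling can start at hour 11 and finishes at hour 15.

Working backward from the deadline:
Final packaging has no dependents, so it just needs to finish by hour 29. Starting by 29 − 7 = hour 22 achieves that.
CNC milling has to be done before final packaging (must start by hour 22). That means finishing by hour 22, i.e. starting by 22 − 4 = hour 18.
So CNC milling can start as early as hour 11 and as late as hour 18, giving 18 − 11 = 7 hours of slack.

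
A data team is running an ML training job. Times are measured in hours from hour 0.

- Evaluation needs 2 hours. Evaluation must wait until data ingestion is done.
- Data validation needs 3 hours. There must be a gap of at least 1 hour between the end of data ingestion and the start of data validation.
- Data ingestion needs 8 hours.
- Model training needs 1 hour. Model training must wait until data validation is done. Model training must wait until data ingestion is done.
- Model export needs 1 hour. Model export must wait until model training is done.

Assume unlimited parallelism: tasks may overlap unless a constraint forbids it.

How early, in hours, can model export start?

13

Data ingestion can start immediately at hour 0; it finishes at hour 8.
Data validation cannot begin until data ingestion (finishes hour 8, plus 1-hour gap → hour 9). It runs from hour 9 to 9 + 3 = hour 12.
For model training: data validation (finishes hour 12); data ingestion (finishes hour 8). Taking the maximum gives a start of hour 12, and it finishes at 12 + 1 = hour 13.
Model export waits on model training (finishes hour 13), so the earliest it can start is hour 13.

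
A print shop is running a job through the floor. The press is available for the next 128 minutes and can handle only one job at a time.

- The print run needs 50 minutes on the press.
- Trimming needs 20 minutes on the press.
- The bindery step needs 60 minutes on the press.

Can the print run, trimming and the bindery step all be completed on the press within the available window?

Running back to back, the jobs need 50 + 20 + 60 = 130 minutes on the press.
Since 130 > 128, they cannot all fit.

No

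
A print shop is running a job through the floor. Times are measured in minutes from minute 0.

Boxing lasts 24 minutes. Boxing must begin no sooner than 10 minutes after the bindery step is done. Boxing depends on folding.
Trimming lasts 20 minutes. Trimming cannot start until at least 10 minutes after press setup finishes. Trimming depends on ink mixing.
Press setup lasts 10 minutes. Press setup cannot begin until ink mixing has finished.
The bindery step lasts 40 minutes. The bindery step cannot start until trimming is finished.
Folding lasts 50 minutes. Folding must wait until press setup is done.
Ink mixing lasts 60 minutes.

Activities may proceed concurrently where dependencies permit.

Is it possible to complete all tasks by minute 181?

Ink mixing has no prerequisites, so it starts at minute 0 and finishes at minute 60.
After ink mixing (finishes minute 60), press setup can start at minute 60 and finishes at minute 70.
Folding cannot begin until press setup (finishes minute 70). It runs from minute 70 to 70 + 50 = minute 120.
Trimming cannot start until press setup (finishes minute 70, plus 10-minute gap → minute 80); ink mixing (finishes minute 60). The controlling bound is minute 80, so trimming finishes at 80 + 20 = minute 100.
The bindery step waits on trimming (finishes minute 100), so it starts at minute 100 and finishes at 100 + 40 = minute 140.
Boxing cannot start until the bindery step (finishes minute 140, plus 10-minute gap → minute 150); folding (finishes minute 120). The controlling bound is minute 150, so boxing finishes at 150 + 24 = minute 174.
Every task is finished by minute 174, which is no later than the deadline of 181, so the schedule is feasible.

Yes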